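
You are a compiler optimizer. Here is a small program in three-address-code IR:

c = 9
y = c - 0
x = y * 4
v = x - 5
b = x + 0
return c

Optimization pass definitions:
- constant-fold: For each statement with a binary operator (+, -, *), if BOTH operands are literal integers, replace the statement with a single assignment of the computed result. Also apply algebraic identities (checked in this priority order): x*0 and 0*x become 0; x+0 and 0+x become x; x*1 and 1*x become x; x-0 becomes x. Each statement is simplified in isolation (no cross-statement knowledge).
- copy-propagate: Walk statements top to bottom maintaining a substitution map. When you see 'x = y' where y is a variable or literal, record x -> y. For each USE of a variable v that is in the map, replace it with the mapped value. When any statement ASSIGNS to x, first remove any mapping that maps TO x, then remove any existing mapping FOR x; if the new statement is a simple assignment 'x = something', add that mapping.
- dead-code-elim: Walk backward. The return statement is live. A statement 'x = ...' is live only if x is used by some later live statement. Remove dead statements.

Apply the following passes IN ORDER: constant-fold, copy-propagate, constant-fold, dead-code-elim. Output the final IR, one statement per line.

Initial IR:
  c = 9
  y = c - 0
  x = y * 4
  v = x - 5
  b = x + 0
  return c
After constant-fold (6 stmts):
  c = 9
  y = c
  x = y * 4
  v = x - 5
  b = x
  return c
After copy-propagate (6 stmts):
  c = 9
  y = 9
  x = 9 * 4
  v = x - 5
  b = x
  return 9
After constant-fold (6 stmts):
  c = 9
  y = 9
  x = 36
  v = x - 5
  b = x
  return 9
After dead-code-elim (1 stmts):
  return 9

Answer: return 9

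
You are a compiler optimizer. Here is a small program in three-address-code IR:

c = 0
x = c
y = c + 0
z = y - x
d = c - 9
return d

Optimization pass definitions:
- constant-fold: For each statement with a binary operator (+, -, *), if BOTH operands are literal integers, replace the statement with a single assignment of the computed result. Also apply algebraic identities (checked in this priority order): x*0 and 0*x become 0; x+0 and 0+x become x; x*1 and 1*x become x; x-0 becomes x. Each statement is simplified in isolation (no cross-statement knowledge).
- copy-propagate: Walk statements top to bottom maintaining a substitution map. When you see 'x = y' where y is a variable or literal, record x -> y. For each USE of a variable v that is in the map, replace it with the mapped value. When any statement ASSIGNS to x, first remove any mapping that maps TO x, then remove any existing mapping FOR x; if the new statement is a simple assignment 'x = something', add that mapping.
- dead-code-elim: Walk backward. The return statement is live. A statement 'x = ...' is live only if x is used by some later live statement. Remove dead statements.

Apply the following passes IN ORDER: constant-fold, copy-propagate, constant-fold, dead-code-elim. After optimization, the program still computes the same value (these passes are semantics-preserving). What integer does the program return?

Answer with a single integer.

Answer: -9

Derivation:
Initial IR:
  c = 0
  x = c
  y = c + 0
  z = y - x
  d = c - 9
  return d
After constant-fold (6 stmts):
  c = 0
  x = c
  y = c
  z = y - x
  d = c - 9
  return d
After copy-propagate (6 stmts):
  c = 0
  x = 0
  y = 0
  z = 0 - 0
  d = 0 - 9
  return d
After constant-fold (6 stmts):
  c = 0
  x = 0
  y = 0
  z = 0
  d = -9
  return d
After dead-code-elim (2 stmts):
  d = -9
  return d
Evaluate:
  c = 0  =>  c = 0
  x = c  =>  x = 0
  y = c + 0  =>  y = 0
  z = y - x  =>  z = 0
  d = c - 9  =>  d = -9
  return d = -9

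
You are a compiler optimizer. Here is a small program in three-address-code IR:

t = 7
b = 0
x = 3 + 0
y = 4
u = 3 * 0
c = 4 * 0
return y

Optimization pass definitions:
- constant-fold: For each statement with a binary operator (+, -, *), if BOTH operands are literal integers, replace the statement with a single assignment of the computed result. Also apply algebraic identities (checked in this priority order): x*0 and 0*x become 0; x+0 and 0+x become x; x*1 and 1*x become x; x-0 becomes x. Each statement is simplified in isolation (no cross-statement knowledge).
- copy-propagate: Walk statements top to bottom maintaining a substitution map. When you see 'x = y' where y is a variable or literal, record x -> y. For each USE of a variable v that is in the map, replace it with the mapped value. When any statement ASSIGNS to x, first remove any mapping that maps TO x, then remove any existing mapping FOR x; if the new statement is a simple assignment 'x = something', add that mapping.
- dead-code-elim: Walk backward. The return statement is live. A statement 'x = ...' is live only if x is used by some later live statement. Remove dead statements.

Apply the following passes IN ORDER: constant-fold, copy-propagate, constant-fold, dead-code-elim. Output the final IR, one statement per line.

Initial IR:
  t = 7
  b = 0
  x = 3 + 0
  y = 4
  u = 3 * 0
  c = 4 * 0
  return y
After constant-fold (7 stmts):
  t = 7
  b = 0
  x = 3
  y = 4
  u = 0
  c = 0
  return y
After copy-propagate (7 stmts):
  t = 7
  b = 0
  x = 3
  y = 4
  u = 0
  c = 0
  return 4
After constant-fold (7 stmts):
  t = 7
  b = 0
  x = 3
  y = 4
  u = 0
  c = 0
  return 4
After dead-code-elim (1 stmts):
  return 4

Answer: return 4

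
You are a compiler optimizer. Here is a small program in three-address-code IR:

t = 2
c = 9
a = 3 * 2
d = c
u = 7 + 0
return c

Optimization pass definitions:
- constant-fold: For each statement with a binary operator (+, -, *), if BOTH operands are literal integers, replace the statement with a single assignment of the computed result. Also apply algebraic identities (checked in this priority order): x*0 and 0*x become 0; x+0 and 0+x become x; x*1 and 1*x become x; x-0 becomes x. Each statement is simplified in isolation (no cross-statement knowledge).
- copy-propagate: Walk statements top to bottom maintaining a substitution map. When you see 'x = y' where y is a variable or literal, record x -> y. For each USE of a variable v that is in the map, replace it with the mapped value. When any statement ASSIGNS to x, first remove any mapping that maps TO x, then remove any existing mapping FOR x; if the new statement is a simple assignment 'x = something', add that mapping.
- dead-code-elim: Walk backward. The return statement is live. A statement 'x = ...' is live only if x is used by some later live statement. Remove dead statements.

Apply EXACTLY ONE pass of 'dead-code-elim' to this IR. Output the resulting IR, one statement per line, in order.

Applying dead-code-elim statement-by-statement:
  [6] return c  -> KEEP (return); live=['c']
  [5] u = 7 + 0  -> DEAD (u not live)
  [4] d = c  -> DEAD (d not live)
  [3] a = 3 * 2  -> DEAD (a not live)
  [2] c = 9  -> KEEP; live=[]
  [1] t = 2  -> DEAD (t not live)
Result (2 stmts):
  c = 9
  return c

Answer: c = 9
return c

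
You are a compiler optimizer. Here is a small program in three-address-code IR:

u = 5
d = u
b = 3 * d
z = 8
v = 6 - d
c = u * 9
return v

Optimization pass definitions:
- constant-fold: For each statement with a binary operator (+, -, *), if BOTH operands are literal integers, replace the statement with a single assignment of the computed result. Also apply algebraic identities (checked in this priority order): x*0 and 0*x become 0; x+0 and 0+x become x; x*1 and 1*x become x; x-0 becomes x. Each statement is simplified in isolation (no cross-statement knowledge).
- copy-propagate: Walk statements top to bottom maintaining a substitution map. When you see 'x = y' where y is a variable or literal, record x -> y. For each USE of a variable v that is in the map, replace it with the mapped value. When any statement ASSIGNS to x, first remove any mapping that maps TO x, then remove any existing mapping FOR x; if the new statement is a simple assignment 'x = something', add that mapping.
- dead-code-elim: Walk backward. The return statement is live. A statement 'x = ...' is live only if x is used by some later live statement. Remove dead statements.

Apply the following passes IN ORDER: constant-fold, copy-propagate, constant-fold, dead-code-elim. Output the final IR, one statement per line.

Initial IR:
  u = 5
  d = u
  b = 3 * d
  z = 8
  v = 6 - d
  c = u * 9
  return v
After constant-fold (7 stmts):
  u = 5
  d = u
  b = 3 * d
  z = 8
  v = 6 - d
  c = u * 9
  return v
After copy-propagate (7 stmts):
  u = 5
  d = 5
  b = 3 * 5
  z = 8
  v = 6 - 5
  c = 5 * 9
  return v
After constant-fold (7 stmts):
  u = 5
  d = 5
  b = 15
  z = 8
  v = 1
  c = 45
  return v
After dead-code-elim (2 stmts):
  v = 1
  return v

Answer: v = 1
return v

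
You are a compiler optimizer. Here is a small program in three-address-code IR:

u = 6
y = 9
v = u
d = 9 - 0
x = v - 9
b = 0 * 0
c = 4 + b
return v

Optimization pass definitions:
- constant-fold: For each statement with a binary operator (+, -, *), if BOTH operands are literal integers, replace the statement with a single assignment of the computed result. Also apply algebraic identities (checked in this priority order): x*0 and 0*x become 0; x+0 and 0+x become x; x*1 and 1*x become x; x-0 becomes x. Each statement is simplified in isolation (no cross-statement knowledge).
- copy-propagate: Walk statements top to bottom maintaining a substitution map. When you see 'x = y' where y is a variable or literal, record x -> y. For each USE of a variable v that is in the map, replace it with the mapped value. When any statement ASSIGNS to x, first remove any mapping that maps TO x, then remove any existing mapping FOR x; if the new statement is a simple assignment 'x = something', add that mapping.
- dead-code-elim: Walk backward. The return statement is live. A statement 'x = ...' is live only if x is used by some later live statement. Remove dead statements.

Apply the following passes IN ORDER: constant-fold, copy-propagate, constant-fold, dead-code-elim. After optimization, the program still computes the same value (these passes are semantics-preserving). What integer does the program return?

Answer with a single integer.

Answer: 6

Derivation:
Initial IR:
  u = 6
  y = 9
  v = u
  d = 9 - 0
  x = v - 9
  b = 0 * 0
  c = 4 + b
  return v
After constant-fold (8 stmts):
  u = 6
  y = 9
  v = u
  d = 9
  x = v - 9
  b = 0
  c = 4 + b
  return v
After copy-propagate (8 stmts):
  u = 6
  y = 9
  v = 6
  d = 9
  x = 6 - 9
  b = 0
  c = 4 + 0
  return 6
After constant-fold (8 stmts):
  u = 6
  y = 9
  v = 6
  d = 9
  x = -3
  b = 0
  c = 4
  return 6
After dead-code-elim (1 stmts):
  return 6
Evaluate:
  u = 6  =>  u = 6
  y = 9  =>  y = 9
  v = u  =>  v = 6
  d = 9 - 0  =>  d = 9
  x = v - 9  =>  x = -3
  b = 0 * 0  =>  b = 0
  c = 4 + b  =>  c = 4
  return v = 6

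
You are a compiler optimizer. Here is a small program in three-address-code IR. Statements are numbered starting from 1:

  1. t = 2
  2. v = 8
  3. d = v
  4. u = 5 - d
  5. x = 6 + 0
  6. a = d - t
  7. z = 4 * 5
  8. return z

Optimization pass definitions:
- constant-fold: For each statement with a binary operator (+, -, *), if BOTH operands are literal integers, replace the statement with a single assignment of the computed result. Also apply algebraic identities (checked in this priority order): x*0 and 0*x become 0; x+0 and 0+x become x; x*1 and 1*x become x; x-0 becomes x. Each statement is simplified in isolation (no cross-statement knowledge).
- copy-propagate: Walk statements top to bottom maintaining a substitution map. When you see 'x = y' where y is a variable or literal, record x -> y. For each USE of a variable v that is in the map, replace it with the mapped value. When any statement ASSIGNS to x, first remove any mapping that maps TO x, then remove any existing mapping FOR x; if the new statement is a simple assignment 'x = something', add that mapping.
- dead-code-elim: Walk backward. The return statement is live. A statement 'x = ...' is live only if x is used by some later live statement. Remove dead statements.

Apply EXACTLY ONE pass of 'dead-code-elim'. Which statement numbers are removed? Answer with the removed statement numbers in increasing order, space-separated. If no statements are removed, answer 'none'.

Answer: 1 2 3 4 5 6

Derivation:
Backward liveness scan:
Stmt 1 't = 2': DEAD (t not in live set [])
Stmt 2 'v = 8': DEAD (v not in live set [])
Stmt 3 'd = v': DEAD (d not in live set [])
Stmt 4 'u = 5 - d': DEAD (u not in live set [])
Stmt 5 'x = 6 + 0': DEAD (x not in live set [])
Stmt 6 'a = d - t': DEAD (a not in live set [])
Stmt 7 'z = 4 * 5': KEEP (z is live); live-in = []
Stmt 8 'return z': KEEP (return); live-in = ['z']
Removed statement numbers: [1, 2, 3, 4, 5, 6]
Surviving IR:
  z = 4 * 5
  return z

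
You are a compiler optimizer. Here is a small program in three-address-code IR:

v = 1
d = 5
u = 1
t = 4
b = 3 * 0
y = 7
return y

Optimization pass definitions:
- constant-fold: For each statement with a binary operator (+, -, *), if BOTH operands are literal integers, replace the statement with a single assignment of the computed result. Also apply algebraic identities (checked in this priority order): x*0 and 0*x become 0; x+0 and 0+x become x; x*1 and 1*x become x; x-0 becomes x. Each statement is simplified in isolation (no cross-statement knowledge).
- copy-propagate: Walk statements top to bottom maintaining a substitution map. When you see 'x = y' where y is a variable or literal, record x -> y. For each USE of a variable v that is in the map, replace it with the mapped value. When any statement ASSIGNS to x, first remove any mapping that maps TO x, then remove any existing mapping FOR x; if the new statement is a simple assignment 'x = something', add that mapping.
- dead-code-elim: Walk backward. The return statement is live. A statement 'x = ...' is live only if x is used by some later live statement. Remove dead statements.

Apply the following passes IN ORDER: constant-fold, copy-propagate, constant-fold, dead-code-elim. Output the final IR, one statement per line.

Answer: return 7

Derivation:
Initial IR:
  v = 1
  d = 5
  u = 1
  t = 4
  b = 3 * 0
  y = 7
  return y
After constant-fold (7 stmts):
  v = 1
  d = 5
  u = 1
  t = 4
  b = 0
  y = 7
  return y
After copy-propagate (7 stmts):
  v = 1
  d = 5
  u = 1
  t = 4
  b = 0
  y = 7
  return 7
After constant-fold (7 stmts):
  v = 1
  d = 5
  u = 1
  t = 4
  b = 0
  y = 7
  return 7
After dead-code-elim (1 stmts):
  return 7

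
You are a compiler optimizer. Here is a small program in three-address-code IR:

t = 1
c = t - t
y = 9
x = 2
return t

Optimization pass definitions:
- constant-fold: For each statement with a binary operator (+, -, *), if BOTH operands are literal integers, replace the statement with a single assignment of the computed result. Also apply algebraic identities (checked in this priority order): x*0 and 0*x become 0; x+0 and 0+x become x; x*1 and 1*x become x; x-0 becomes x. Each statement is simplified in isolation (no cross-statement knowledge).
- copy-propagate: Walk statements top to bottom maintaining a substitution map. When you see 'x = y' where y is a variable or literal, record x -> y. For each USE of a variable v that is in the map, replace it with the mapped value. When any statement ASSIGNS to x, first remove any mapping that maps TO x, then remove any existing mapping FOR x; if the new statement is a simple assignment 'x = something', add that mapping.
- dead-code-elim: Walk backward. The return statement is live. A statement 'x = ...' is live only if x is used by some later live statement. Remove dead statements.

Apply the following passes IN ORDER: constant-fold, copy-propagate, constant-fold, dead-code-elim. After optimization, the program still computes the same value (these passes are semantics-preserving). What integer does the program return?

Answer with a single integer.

Answer: 1

Derivation:
Initial IR:
  t = 1
  c = t - t
  y = 9
  x = 2
  return t
After constant-fold (5 stmts):
  t = 1
  c = t - t
  y = 9
  x = 2
  return t
After copy-propagate (5 stmts):
  t = 1
  c = 1 - 1
  y = 9
  x = 2
  return 1
After constant-fold (5 stmts):
  t = 1
  c = 0
  y = 9
  x = 2
  return 1
After dead-code-elim (1 stmts):
  return 1
Evaluate:
  t = 1  =>  t = 1
  c = t - t  =>  c = 0
  y = 9  =>  y = 9
  x = 2  =>  x = 2
  return t = 1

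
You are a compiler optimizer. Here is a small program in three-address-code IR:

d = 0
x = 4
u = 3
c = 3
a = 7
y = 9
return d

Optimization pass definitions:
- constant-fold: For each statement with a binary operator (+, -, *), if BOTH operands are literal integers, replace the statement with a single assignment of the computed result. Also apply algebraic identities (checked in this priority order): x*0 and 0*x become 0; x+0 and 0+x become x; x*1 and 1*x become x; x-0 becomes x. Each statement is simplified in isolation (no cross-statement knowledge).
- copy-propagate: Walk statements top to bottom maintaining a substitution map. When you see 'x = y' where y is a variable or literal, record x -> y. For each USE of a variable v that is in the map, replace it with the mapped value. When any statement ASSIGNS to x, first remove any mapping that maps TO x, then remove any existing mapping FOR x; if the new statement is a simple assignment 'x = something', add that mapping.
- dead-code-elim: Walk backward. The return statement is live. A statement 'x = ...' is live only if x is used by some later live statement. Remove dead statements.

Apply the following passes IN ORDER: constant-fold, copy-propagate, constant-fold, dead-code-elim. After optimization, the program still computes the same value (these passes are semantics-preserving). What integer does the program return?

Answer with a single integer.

Answer: 0

Derivation:
Initial IR:
  d = 0
  x = 4
  u = 3
  c = 3
  a = 7
  y = 9
  return d
After constant-fold (7 stmts):
  d = 0
  x = 4
  u = 3
  c = 3
  a = 7
  y = 9
  return d
After copy-propagate (7 stmts):
  d = 0
  x = 4
  u = 3
  c = 3
  a = 7
  y = 9
  return 0
After constant-fold (7 stmts):
  d = 0
  x = 4
  u = 3
  c = 3
  a = 7
  y = 9
  return 0
After dead-code-elim (1 stmts):
  return 0
Evaluate:
  d = 0  =>  d = 0
  x = 4  =>  x = 4
  u = 3  =>  u = 3
  c = 3  =>  c = 3
  a = 7  =>  a = 7
  y = 9  =>  y = 9
  return d = 0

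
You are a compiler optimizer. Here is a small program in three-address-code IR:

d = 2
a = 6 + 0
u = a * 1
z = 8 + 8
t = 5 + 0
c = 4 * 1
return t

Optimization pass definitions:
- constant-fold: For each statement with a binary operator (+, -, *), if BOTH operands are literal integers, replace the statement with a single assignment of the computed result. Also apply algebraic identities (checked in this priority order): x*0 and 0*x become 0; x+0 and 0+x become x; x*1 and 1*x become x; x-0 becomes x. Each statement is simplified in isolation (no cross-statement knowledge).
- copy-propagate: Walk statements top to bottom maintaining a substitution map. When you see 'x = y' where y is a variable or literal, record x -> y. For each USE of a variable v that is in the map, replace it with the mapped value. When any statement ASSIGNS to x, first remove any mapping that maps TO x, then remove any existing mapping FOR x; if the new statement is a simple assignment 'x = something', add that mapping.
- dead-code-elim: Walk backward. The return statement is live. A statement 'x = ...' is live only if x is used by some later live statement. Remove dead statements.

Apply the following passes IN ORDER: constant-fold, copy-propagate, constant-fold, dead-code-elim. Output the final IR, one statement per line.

Initial IR:
  d = 2
  a = 6 + 0
  u = a * 1
  z = 8 + 8
  t = 5 + 0
  c = 4 * 1
  return t
After constant-fold (7 stmts):
  d = 2
  a = 6
  u = a
  z = 16
  t = 5
  c = 4
  return t
After copy-propagate (7 stmts):
  d = 2
  a = 6
  u = 6
  z = 16
  t = 5
  c = 4
  return 5
After constant-fold (7 stmts):
  d = 2
  a = 6
  u = 6
  z = 16
  t = 5
  c = 4
  return 5
After dead-code-elim (1 stmts):
  return 5

Answer: return 5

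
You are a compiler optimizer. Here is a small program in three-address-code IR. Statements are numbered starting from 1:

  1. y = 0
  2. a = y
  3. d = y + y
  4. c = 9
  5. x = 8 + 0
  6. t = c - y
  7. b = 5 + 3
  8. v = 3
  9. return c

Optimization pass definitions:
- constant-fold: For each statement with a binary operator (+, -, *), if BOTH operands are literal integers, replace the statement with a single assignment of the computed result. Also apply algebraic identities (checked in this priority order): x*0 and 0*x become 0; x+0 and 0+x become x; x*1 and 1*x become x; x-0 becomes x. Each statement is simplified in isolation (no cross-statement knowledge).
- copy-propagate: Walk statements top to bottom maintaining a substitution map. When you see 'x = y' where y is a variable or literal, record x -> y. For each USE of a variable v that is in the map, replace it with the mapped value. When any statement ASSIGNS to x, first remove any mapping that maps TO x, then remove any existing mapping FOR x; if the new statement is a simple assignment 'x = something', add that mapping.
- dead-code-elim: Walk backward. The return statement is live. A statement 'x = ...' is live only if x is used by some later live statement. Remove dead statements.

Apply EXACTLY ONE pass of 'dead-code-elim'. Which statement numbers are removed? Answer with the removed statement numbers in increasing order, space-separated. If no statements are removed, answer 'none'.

Backward liveness scan:
Stmt 1 'y = 0': DEAD (y not in live set [])
Stmt 2 'a = y': DEAD (a not in live set [])
Stmt 3 'd = y + y': DEAD (d not in live set [])
Stmt 4 'c = 9': KEEP (c is live); live-in = []
Stmt 5 'x = 8 + 0': DEAD (x not in live set ['c'])
Stmt 6 't = c - y': DEAD (t not in live set ['c'])
Stmt 7 'b = 5 + 3': DEAD (b not in live set ['c'])
Stmt 8 'v = 3': DEAD (v not in live set ['c'])
Stmt 9 'return c': KEEP (return); live-in = ['c']
Removed statement numbers: [1, 2, 3, 5, 6, 7, 8]
Surviving IR:
  c = 9
  return c

Answer: 1 2 3 5 6 7 8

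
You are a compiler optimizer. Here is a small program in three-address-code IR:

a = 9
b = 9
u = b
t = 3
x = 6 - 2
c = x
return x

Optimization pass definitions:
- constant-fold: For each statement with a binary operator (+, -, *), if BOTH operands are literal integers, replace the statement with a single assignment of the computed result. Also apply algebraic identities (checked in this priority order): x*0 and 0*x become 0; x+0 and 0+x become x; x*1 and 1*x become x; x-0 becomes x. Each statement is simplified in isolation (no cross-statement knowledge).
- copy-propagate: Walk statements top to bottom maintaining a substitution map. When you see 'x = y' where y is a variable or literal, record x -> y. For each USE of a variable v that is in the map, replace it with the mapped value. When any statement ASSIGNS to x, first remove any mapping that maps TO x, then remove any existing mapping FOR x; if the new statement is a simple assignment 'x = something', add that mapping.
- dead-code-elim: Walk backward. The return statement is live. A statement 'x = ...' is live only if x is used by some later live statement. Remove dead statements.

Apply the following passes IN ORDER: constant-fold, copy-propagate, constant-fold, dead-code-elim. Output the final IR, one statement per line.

Initial IR:
  a = 9
  b = 9
  u = b
  t = 3
  x = 6 - 2
  c = x
  return x
After constant-fold (7 stmts):
  a = 9
  b = 9
  u = b
  t = 3
  x = 4
  c = x
  return x
After copy-propagate (7 stmts):
  a = 9
  b = 9
  u = 9
  t = 3
  x = 4
  c = 4
  return 4
After constant-fold (7 stmts):
  a = 9
  b = 9
  u = 9
  t = 3
  x = 4
  c = 4
  return 4
After dead-code-elim (1 stmts):
  return 4

Answer: return 4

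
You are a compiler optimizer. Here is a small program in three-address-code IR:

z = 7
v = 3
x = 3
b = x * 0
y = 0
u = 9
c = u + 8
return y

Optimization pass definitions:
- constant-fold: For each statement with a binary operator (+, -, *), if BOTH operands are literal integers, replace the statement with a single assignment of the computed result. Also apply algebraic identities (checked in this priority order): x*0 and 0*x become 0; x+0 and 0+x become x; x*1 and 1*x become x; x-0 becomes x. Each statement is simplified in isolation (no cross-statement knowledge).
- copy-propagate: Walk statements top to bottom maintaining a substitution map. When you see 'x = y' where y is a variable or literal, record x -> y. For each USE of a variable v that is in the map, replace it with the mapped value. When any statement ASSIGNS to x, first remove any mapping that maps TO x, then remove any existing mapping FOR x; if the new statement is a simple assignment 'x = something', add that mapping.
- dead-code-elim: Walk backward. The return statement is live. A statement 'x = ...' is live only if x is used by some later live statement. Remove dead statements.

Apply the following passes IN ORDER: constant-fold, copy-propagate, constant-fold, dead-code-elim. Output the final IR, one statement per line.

Initial IR:
  z = 7
  v = 3
  x = 3
  b = x * 0
  y = 0
  u = 9
  c = u + 8
  return y
After constant-fold (8 stmts):
  z = 7
  v = 3
  x = 3
  b = 0
  y = 0
  u = 9
  c = u + 8
  return y
After copy-propagate (8 stmts):
  z = 7
  v = 3
  x = 3
  b = 0
  y = 0
  u = 9
  c = 9 + 8
  return 0
After constant-fold (8 stmts):
  z = 7
  v = 3
  x = 3
  b = 0
  y = 0
  u = 9
  c = 17
  return 0
After dead-code-elim (1 stmts):
  return 0

Answer: return 0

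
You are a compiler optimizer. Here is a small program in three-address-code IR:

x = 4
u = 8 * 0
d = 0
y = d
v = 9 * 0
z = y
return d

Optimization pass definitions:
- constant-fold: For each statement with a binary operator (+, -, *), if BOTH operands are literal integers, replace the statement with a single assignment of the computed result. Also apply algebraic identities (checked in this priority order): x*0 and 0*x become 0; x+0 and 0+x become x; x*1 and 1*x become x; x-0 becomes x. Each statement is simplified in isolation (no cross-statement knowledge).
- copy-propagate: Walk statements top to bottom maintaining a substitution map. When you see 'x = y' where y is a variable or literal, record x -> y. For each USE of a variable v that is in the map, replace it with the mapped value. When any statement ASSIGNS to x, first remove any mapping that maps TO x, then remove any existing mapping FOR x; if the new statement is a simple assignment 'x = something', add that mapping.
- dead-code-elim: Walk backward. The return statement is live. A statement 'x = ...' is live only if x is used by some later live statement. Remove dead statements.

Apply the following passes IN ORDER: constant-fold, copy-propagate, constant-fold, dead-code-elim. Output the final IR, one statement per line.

Answer: return 0

Derivation:
Initial IR:
  x = 4
  u = 8 * 0
  d = 0
  y = d
  v = 9 * 0
  z = y
  return d
After constant-fold (7 stmts):
  x = 4
  u = 0
  d = 0
  y = d
  v = 0
  z = y
  return d
After copy-propagate (7 stmts):
  x = 4
  u = 0
  d = 0
  y = 0
  v = 0
  z = 0
  return 0
After constant-fold (7 stmts):
  x = 4
  u = 0
  d = 0
  y = 0
  v = 0
  z = 0
  return 0
After dead-code-elim (1 stmts):
  return 0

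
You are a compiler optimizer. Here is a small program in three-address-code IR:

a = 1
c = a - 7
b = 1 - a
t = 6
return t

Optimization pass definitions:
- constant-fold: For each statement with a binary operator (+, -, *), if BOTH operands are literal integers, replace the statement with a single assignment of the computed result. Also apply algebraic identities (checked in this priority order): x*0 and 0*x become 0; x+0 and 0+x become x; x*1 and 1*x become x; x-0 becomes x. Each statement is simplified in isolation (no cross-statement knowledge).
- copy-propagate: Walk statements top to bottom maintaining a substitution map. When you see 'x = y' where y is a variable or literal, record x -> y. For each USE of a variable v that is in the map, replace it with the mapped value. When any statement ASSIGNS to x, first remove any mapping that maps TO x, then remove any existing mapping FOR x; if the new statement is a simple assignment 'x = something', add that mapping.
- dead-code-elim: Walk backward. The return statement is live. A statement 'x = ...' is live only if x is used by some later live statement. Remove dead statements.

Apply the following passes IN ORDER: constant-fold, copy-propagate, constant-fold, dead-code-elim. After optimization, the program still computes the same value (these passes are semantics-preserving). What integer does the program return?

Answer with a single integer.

Initial IR:
  a = 1
  c = a - 7
  b = 1 - a
  t = 6
  return t
After constant-fold (5 stmts):
  a = 1
  c = a - 7
  b = 1 - a
  t = 6
  return t
After copy-propagate (5 stmts):
  a = 1
  c = 1 - 7
  b = 1 - 1
  t = 6
  return 6
After constant-fold (5 stmts):
  a = 1
  c = -6
  b = 0
  t = 6
  return 6
After dead-code-elim (1 stmts):
  return 6
Evaluate:
  a = 1  =>  a = 1
  c = a - 7  =>  c = -6
  b = 1 - a  =>  b = 0
  t = 6  =>  t = 6
  return t = 6

Answer: 6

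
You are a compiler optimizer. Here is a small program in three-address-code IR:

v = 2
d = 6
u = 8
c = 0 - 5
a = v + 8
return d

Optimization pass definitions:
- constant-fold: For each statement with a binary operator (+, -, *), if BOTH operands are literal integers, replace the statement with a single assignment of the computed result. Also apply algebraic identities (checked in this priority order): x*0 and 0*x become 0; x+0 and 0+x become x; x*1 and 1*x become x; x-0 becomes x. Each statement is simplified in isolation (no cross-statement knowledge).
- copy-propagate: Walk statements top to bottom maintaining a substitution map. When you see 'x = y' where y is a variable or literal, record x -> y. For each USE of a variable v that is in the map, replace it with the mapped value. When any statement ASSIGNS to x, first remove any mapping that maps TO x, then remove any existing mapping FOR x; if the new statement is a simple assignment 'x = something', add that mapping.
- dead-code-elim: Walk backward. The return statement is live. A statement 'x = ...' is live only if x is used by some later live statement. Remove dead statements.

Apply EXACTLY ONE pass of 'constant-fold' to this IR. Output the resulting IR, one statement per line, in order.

Applying constant-fold statement-by-statement:
  [1] v = 2  (unchanged)
  [2] d = 6  (unchanged)
  [3] u = 8  (unchanged)
  [4] c = 0 - 5  -> c = -5
  [5] a = v + 8  (unchanged)
  [6] return d  (unchanged)
Result (6 stmts):
  v = 2
  d = 6
  u = 8
  c = -5
  a = v + 8
  return d

Answer: v = 2
d = 6
u = 8
c = -5
a = v + 8
return d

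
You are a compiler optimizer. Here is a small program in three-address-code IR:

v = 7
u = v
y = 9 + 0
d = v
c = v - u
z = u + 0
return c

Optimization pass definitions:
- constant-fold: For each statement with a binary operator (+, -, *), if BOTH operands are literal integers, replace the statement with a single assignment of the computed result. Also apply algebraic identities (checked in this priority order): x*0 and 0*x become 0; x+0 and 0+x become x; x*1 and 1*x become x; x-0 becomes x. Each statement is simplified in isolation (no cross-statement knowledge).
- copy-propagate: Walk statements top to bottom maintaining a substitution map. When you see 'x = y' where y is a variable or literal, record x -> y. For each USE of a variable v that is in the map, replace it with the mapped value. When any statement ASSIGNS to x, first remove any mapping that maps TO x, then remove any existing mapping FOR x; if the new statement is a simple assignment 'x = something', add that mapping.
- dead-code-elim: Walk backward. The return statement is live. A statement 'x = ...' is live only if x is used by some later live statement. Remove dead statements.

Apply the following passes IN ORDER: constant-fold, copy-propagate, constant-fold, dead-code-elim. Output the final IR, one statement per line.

Initial IR:
  v = 7
  u = v
  y = 9 + 0
  d = v
  c = v - u
  z = u + 0
  return c
After constant-fold (7 stmts):
  v = 7
  u = v
  y = 9
  d = v
  c = v - u
  z = u
  return c
After copy-propagate (7 stmts):
  v = 7
  u = 7
  y = 9
  d = 7
  c = 7 - 7
  z = 7
  return c
After constant-fold (7 stmts):
  v = 7
  u = 7
  y = 9
  d = 7
  c = 0
  z = 7
  return c
After dead-code-elim (2 stmts):
  c = 0
  return c

Answer: c = 0
return c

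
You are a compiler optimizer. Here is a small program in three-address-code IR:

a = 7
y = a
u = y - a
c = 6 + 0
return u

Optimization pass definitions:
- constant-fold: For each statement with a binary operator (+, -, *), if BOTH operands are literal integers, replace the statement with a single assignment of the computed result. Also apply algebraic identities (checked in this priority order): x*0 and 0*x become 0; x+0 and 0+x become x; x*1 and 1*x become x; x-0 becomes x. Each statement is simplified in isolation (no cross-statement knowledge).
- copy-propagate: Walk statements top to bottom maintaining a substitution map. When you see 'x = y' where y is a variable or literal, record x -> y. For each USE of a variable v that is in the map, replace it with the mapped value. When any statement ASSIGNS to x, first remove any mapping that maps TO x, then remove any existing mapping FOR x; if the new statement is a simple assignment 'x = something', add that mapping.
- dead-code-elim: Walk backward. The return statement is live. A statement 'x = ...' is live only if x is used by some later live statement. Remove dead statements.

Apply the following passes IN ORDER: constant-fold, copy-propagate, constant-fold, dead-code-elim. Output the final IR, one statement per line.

Initial IR:
  a = 7
  y = a
  u = y - a
  c = 6 + 0
  return u
After constant-fold (5 stmts):
  a = 7
  y = a
  u = y - a
  c = 6
  return u
After copy-propagate (5 stmts):
  a = 7
  y = 7
  u = 7 - 7
  c = 6
  return u
After constant-fold (5 stmts):
  a = 7
  y = 7
  u = 0
  c = 6
  return u
After dead-code-elim (2 stmts):
  u = 0
  return u

Answer: u = 0
return u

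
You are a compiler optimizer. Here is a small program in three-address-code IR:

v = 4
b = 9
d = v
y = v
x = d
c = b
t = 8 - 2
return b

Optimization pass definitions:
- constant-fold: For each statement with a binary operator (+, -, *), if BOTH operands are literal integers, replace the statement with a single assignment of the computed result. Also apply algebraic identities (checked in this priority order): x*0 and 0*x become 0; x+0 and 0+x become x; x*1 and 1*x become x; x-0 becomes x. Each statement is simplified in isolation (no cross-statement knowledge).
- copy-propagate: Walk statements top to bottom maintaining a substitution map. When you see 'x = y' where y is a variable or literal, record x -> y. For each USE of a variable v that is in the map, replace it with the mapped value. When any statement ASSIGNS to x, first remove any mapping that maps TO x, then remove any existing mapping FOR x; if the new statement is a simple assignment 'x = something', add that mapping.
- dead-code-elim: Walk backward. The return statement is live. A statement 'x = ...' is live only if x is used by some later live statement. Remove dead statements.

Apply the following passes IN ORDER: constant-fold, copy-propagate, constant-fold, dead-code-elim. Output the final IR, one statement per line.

Answer: return 9

Derivation:
Initial IR:
  v = 4
  b = 9
  d = v
  y = v
  x = d
  c = b
  t = 8 - 2
  return b
After constant-fold (8 stmts):
  v = 4
  b = 9
  d = v
  y = v
  x = d
  c = b
  t = 6
  return b
After copy-propagate (8 stmts):
  v = 4
  b = 9
  d = 4
  y = 4
  x = 4
  c = 9
  t = 6
  return 9
After constant-fold (8 stmts):
  v = 4
  b = 9
  d = 4
  y = 4
  x = 4
  c = 9
  t = 6
  return 9
After dead-code-elim (1 stmts):
  return 9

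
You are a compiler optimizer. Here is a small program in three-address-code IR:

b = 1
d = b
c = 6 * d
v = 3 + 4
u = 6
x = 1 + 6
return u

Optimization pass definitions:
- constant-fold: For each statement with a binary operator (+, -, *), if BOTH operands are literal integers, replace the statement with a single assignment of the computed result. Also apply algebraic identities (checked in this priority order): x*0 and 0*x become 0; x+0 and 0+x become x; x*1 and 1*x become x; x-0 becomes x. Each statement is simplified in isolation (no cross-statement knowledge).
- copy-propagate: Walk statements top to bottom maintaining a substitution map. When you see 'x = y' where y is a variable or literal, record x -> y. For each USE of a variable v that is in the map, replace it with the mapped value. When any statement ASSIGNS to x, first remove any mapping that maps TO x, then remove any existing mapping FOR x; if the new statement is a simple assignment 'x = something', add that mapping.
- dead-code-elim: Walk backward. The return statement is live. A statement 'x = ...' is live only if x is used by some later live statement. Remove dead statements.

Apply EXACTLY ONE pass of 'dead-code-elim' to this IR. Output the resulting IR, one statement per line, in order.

Answer: u = 6
return u

Derivation:
Applying dead-code-elim statement-by-statement:
  [7] return u  -> KEEP (return); live=['u']
  [6] x = 1 + 6  -> DEAD (x not live)
  [5] u = 6  -> KEEP; live=[]
  [4] v = 3 + 4  -> DEAD (v not live)
  [3] c = 6 * d  -> DEAD (c not live)
  [2] d = b  -> DEAD (d not live)
  [1] b = 1  -> DEAD (b not live)
Result (2 stmts):
  u = 6
  return u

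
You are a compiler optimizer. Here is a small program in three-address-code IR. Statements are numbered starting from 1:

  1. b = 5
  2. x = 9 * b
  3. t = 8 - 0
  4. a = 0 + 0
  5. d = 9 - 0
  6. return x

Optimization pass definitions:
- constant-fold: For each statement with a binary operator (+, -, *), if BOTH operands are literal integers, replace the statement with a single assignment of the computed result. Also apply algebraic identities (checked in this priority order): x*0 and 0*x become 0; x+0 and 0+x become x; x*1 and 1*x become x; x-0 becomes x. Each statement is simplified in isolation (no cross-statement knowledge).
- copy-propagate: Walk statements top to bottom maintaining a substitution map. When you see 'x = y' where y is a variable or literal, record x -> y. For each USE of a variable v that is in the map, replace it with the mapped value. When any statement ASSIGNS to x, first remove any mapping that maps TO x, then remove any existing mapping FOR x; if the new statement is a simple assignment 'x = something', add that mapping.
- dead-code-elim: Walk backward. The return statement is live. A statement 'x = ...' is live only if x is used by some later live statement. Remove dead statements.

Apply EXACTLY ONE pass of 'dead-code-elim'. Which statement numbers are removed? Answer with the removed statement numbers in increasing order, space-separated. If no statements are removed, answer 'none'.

Answer: 3 4 5

Derivation:
Backward liveness scan:
Stmt 1 'b = 5': KEEP (b is live); live-in = []
Stmt 2 'x = 9 * b': KEEP (x is live); live-in = ['b']
Stmt 3 't = 8 - 0': DEAD (t not in live set ['x'])
Stmt 4 'a = 0 + 0': DEAD (a not in live set ['x'])
Stmt 5 'd = 9 - 0': DEAD (d not in live set ['x'])
Stmt 6 'return x': KEEP (return); live-in = ['x']
Removed statement numbers: [3, 4, 5]
Surviving IR:
  b = 5
  x = 9 * b
  return x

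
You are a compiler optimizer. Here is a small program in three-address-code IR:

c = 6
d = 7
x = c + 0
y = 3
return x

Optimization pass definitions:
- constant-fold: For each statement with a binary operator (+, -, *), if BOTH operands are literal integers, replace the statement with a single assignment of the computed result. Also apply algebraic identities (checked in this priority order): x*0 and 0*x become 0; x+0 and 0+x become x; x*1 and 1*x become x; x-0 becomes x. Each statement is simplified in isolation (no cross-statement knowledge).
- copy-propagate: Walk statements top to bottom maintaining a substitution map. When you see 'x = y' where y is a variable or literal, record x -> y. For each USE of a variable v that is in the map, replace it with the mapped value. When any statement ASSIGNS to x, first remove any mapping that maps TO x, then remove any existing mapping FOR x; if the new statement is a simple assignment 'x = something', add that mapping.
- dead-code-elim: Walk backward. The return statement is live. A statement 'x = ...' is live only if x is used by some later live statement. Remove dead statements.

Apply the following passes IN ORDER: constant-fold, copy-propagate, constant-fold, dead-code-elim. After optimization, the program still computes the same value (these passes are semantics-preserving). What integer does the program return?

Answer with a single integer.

Initial IR:
  c = 6
  d = 7
  x = c + 0
  y = 3
  return x
After constant-fold (5 stmts):
  c = 6
  d = 7
  x = c
  y = 3
  return x
After copy-propagate (5 stmts):
  c = 6
  d = 7
  x = 6
  y = 3
  return 6
After constant-fold (5 stmts):
  c = 6
  d = 7
  x = 6
  y = 3
  return 6
After dead-code-elim (1 stmts):
  return 6
Evaluate:
  c = 6  =>  c = 6
  d = 7  =>  d = 7
  x = c + 0  =>  x = 6
  y = 3  =>  y = 3
  return x = 6

Answer: 6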